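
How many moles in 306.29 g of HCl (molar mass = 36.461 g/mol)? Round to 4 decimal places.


n = mass / M
n = 306.29 / 36.461
n = 8.40048271 mol, rounded to 4 dp:

8.4005 mol


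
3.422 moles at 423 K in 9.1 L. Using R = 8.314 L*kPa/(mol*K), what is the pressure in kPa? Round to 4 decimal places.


PV = nRT, solve for P = nRT / V.
nRT = 3.422 * 8.314 * 423 = 12034.5649
P = 12034.5649 / 9.1
P = 1322.47965934 kPa, rounded to 4 dp:

1322.4797 kPa


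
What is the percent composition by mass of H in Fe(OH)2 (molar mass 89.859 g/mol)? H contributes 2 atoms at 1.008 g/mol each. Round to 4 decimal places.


pct = 100 * (n_elem * M_elem) / M_total
mass_contribution = 2 * 1.008 = 2.016 g/mol
pct = 100 * 2.016 / 89.859
pct = 2.24351484 %, rounded to 4 dp:

2.2435 %


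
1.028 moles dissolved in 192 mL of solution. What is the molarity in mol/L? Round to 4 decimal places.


Convert volume to liters: V_L = V_mL / 1000.
V_L = 192 / 1000 = 0.192 L
M = n / V_L = 1.028 / 0.192
M = 5.35416667 mol/L, rounded to 4 dp:

5.3542 mol/L


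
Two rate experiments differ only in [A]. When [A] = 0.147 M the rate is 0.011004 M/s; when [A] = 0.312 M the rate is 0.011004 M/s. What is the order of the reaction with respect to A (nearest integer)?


Rate is proportional to [A]^n, so rate2/rate1 = ([A]2/[A]1)^n. Take logs to solve for n.
rate2/rate1 = 0.011004 / 0.011004 = 1.0
[A]2/[A]1 = 0.312 / 0.147 = 2.1224
n = ln(1.0) / ln(2.1224) = 0.0
Nearest integer order:

0


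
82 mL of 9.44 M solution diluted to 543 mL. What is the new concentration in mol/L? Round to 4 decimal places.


Dilution: M1*V1 = M2*V2, solve for M2.
M2 = M1*V1 / V2
M2 = 9.44 * 82 / 543
M2 = 774.08 / 543
M2 = 1.42556169 mol/L, rounded to 4 dp:

1.4256 mol/L


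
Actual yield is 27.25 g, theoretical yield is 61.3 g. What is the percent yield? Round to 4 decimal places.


% yield = 100 * actual / theoretical
% yield = 100 * 27.25 / 61.3
% yield = 44.45350734 %, rounded to 4 dp:

44.4535 %


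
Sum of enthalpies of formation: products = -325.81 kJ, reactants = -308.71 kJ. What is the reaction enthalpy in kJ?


dH_rxn = sum(dH_f products) - sum(dH_f reactants)
dH_rxn = -325.81 - (-308.71)
dH_rxn = -17.1 kJ:

-17.10 kJ


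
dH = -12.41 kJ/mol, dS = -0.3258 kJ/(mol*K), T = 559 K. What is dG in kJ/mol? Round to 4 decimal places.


Gibbs: dG = dH - T*dS (consistent units, dS already in kJ/(mol*K)).
T*dS = 559 * -0.3258 = -182.1222
dG = -12.41 - (-182.1222)
dG = 169.7122 kJ/mol, rounded to 4 dp:

169.7122 kJ/mol


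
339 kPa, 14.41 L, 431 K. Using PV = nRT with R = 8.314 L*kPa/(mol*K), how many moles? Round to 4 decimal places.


PV = nRT, solve for n = PV / (RT).
PV = 339 * 14.41 = 4884.99
RT = 8.314 * 431 = 3583.334
n = 4884.99 / 3583.334
n = 1.36325277 mol, rounded to 4 dp:

1.3633 mol


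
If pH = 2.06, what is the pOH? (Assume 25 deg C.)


At 25 deg C, pH + pOH = 14.
pOH = 14 - pH = 14 - 2.06
pOH = 11.94:

11.94


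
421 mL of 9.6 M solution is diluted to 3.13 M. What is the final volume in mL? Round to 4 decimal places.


Dilution: M1*V1 = M2*V2, solve for V2.
V2 = M1*V1 / M2
V2 = 9.6 * 421 / 3.13
V2 = 4041.6 / 3.13
V2 = 1291.24600639 mL, rounded to 4 dp:

1291.2460 mL


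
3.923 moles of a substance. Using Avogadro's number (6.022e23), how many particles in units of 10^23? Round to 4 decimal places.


N = n * NA, then divide by 1e23 for the requested units.
N / 1e23 = n * 6.022
N / 1e23 = 3.923 * 6.022
N / 1e23 = 23.624306, rounded to 4 dp:

23.6243


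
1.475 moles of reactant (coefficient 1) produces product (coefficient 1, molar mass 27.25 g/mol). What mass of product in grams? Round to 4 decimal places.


Use the coefficient ratio to convert reactant moles to product moles, then multiply by the product's molar mass.
moles_P = moles_R * (coeff_P / coeff_R) = 1.475 * (1/1) = 1.475
mass_P = moles_P * M_P = 1.475 * 27.25
mass_P = 40.19375 g, rounded to 4 dp:

40.1938 g


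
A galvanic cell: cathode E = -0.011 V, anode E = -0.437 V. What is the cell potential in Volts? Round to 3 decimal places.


Standard cell potential: E_cell = E_cathode - E_anode.
E_cell = -0.011 - (-0.437)
E_cell = 0.426 V, rounded to 3 dp:

0.426 V


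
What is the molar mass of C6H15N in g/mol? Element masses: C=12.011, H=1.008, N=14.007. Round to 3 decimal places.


M = sum(count * atomic_mass) over atoms.
M = 6*12.011 + 15*1.008 + 1*14.007
M = 72.066 + 15.12 + 14.007
M = 101.193 g/mol, rounded to 3 dp:

101.193 g/mol


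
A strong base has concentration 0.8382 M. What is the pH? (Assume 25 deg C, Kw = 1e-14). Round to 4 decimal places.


A strong base dissociates completely, so [OH-] equals the given concentration.
pOH = -log10([OH-]) = -log10(0.8382) = 0.076652
pH = 14 - pOH = 14 - 0.076652
pH = 13.923348, rounded to 4 dp:

13.9233


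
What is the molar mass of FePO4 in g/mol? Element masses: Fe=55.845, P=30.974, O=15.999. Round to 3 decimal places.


M = sum(count * atomic_mass) over atoms.
M = 1*55.845 + 1*30.974 + 4*15.999
M = 55.845 + 30.974 + 63.996
M = 150.815 g/mol, rounded to 3 dp:

150.815 g/mol


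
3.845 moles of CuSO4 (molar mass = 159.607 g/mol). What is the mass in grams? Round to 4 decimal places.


mass = n * M
mass = 3.845 * 159.607
mass = 613.688915 g, rounded to 4 dp:

613.6889 g


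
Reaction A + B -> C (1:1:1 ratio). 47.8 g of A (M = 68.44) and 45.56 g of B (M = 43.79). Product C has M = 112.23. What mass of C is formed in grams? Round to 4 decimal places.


Find moles of each reactant; the smaller value is the limiting reagent in a 1:1:1 reaction, so moles_C equals moles of the limiter.
n_A = mass_A / M_A = 47.8 / 68.44 = 0.698422 mol
n_B = mass_B / M_B = 45.56 / 43.79 = 1.04042 mol
Limiting reagent: A (smaller), n_limiting = 0.698422 mol
mass_C = n_limiting * M_C = 0.698422 * 112.23
mass_C = 78.38390106 g, rounded to 4 dp:

78.3839 g


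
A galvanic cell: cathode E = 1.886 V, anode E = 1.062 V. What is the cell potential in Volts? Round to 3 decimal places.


Standard cell potential: E_cell = E_cathode - E_anode.
E_cell = 1.886 - (1.062)
E_cell = 0.824 V, rounded to 3 dp:

0.824 V


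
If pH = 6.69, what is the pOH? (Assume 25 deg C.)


At 25 deg C, pH + pOH = 14.
pOH = 14 - pH = 14 - 6.69
pOH = 7.31:

7.31


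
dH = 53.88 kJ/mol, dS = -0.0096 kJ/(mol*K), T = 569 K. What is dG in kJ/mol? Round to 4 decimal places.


Gibbs: dG = dH - T*dS (consistent units, dS already in kJ/(mol*K)).
T*dS = 569 * -0.0096 = -5.4624
dG = 53.88 - (-5.4624)
dG = 59.3424 kJ/mol, rounded to 4 dp:

59.3424 kJ/mol


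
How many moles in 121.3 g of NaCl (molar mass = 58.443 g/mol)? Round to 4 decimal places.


n = mass / M
n = 121.3 / 58.443
n = 2.07552658 mol, rounded to 4 dp:

2.0755 mol


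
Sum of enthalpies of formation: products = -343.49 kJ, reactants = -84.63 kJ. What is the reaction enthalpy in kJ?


dH_rxn = sum(dH_f products) - sum(dH_f reactants)
dH_rxn = -343.49 - (-84.63)
dH_rxn = -258.86 kJ:

-258.86 kJ


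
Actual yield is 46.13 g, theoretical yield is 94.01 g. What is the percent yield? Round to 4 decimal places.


% yield = 100 * actual / theoretical
% yield = 100 * 46.13 / 94.01
% yield = 49.06924795 %, rounded to 4 dp:

49.0692 %


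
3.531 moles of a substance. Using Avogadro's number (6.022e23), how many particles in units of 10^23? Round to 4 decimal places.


N = n * NA, then divide by 1e23 for the requested units.
N / 1e23 = n * 6.022
N / 1e23 = 3.531 * 6.022
N / 1e23 = 21.263682, rounded to 4 dp:

21.2637


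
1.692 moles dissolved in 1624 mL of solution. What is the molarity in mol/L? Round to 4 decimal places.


Convert volume to liters: V_L = V_mL / 1000.
V_L = 1624 / 1000 = 1.624 L
M = n / V_L = 1.692 / 1.624
M = 1.04187192 mol/L, rounded to 4 dp:

1.0419 mol/L


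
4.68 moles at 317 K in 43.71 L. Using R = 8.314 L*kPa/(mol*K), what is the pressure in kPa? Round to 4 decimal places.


PV = nRT, solve for P = nRT / V.
nRT = 4.68 * 8.314 * 317 = 12334.3178
P = 12334.3178 / 43.71
P = 282.18526195 kPa, rounded to 4 dp:

282.1853 kPa


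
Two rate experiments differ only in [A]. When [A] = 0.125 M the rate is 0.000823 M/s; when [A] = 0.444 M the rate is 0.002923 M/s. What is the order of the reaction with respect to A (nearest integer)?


Rate is proportional to [A]^n, so rate2/rate1 = ([A]2/[A]1)^n. Take logs to solve for n.
rate2/rate1 = 0.002923 / 0.000823 = 3.5516
[A]2/[A]1 = 0.444 / 0.125 = 3.552
n = ln(3.5516) / ln(3.552) = 1.0
Nearest integer order:

1


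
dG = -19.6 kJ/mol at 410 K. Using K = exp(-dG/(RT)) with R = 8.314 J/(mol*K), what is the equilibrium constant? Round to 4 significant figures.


dG is in kJ/mol; multiply by 1000 to match R in J/(mol*K).
RT = 8.314 * 410 = 3408.74 J/mol
exponent = -dG*1000 / (RT) = -(-19.6*1000) / 3408.74 = 5.74992519
K = exp(5.74992519)
K = 314.16716, rounded to 4 significant figures:

314.2


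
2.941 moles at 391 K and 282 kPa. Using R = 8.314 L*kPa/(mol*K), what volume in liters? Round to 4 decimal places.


PV = nRT, solve for V = nRT / P.
nRT = 2.941 * 8.314 * 391 = 9560.5263
V = 9560.5263 / 282
V = 33.90257553 L, rounded to 4 dp:

33.9026 L


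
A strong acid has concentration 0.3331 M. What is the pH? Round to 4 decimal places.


A strong acid dissociates completely, so [H+] equals the given concentration.
pH = -log10([H+]) = -log10(0.3331)
pH = 0.47742537, rounded to 4 dp:

0.4774


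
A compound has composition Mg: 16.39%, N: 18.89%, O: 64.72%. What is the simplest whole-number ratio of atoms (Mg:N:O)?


Assume 100 g of compound, divide each mass% by atomic mass to get moles, then normalize by the smallest to get a raw atom ratio.
Moles per 100 g: Mg: 16.39/24.305 = 0.6743, N: 18.89/14.007 = 1.3486, O: 64.72/15.999 = 4.0453
Raw ratio (divide by min = 0.6743): Mg: 1.0, N: 2.0, O: 5.999
Multiply by 1 to clear fractions: Mg: 1.0 ~= 1, N: 2.0 ~= 2, O: 5.999 ~= 6
Reduce by GCD to get the simplest whole-number ratio:

1:2:6


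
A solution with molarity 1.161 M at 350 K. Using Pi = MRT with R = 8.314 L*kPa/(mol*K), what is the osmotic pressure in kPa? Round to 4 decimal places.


Osmotic pressure (van't Hoff): Pi = M*R*T.
RT = 8.314 * 350 = 2909.9
Pi = 1.161 * 2909.9
Pi = 3378.3939 kPa, rounded to 4 dp:

3378.3939 kPa


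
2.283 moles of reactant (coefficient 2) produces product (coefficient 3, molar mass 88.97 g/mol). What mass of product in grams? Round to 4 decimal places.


Use the coefficient ratio to convert reactant moles to product moles, then multiply by the product's molar mass.
moles_P = moles_R * (coeff_P / coeff_R) = 2.283 * (3/2) = 3.4245
mass_P = moles_P * M_P = 3.4245 * 88.97
mass_P = 304.677765 g, rounded to 4 dp:

304.6778 g


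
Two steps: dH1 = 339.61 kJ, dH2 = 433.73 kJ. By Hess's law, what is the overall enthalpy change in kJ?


Hess's law: enthalpy is a state function, so add the step enthalpies.
dH_total = dH1 + dH2 = 339.61 + (433.73)
dH_total = 773.34 kJ:

773.34 kJ


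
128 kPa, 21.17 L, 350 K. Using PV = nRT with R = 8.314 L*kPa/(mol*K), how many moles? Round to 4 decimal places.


PV = nRT, solve for n = PV / (RT).
PV = 128 * 21.17 = 2709.76
RT = 8.314 * 350 = 2909.9
n = 2709.76 / 2909.9
n = 0.931221 mol, rounded to 4 dp:

0.9312 mol


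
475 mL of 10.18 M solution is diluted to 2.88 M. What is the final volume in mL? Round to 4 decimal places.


Dilution: M1*V1 = M2*V2, solve for V2.
V2 = M1*V1 / M2
V2 = 10.18 * 475 / 2.88
V2 = 4835.5 / 2.88
V2 = 1678.99305556 mL, rounded to 4 dp:

1678.9931 mL


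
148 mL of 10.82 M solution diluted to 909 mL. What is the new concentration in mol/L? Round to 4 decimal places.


Dilution: M1*V1 = M2*V2, solve for M2.
M2 = M1*V1 / V2
M2 = 10.82 * 148 / 909
M2 = 1601.36 / 909
M2 = 1.76167217 mol/L, rounded to 4 dp:

1.7617 mol/L


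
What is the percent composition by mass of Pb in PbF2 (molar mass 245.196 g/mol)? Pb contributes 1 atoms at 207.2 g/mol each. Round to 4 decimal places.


pct = 100 * (n_elem * M_elem) / M_total
mass_contribution = 1 * 207.2 = 207.2 g/mol
pct = 100 * 207.2 / 245.196
pct = 84.50382551 %, rounded to 4 dp:

84.5038 %


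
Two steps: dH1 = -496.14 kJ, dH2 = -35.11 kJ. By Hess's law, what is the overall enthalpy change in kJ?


Hess's law: enthalpy is a state function, so add the step enthalpies.
dH_total = dH1 + dH2 = -496.14 + (-35.11)
dH_total = -531.25 kJ:

-531.25 kJ


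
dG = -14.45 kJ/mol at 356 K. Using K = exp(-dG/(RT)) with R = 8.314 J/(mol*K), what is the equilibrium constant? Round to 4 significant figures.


dG is in kJ/mol; multiply by 1000 to match R in J/(mol*K).
RT = 8.314 * 356 = 2959.784 J/mol
exponent = -dG*1000 / (RT) = -(-14.45*1000) / 2959.784 = 4.88211302
K = exp(4.88211302)
K = 131.9091, rounded to 4 significant figures:

131.9


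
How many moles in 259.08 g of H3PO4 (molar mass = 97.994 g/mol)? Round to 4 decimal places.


n = mass / M
n = 259.08 / 97.994
n = 2.64383534 mol, rounded to 4 dp:

2.6438 mol


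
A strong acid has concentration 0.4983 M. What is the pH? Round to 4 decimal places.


A strong acid dissociates completely, so [H+] equals the given concentration.
pH = -log10([H+]) = -log10(0.4983)
pH = 0.30250911, rounded to 4 dp:

0.3025


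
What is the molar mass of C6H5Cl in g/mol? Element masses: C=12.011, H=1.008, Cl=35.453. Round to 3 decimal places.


M = sum(count * atomic_mass) over atoms.
M = 6*12.011 + 5*1.008 + 1*35.453
M = 72.066 + 5.04 + 35.453
M = 112.559 g/mol, rounded to 3 dp:

112.559 g/mol


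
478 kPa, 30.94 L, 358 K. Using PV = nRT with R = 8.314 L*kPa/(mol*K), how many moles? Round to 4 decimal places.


PV = nRT, solve for n = PV / (RT).
PV = 478 * 30.94 = 14789.32
RT = 8.314 * 358 = 2976.412
n = 14789.32 / 2976.412
n = 4.96884168 mol, rounded to 4 dp:

4.9688 mol


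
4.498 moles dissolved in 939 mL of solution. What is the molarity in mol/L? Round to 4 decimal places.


Convert volume to liters: V_L = V_mL / 1000.
V_L = 939 / 1000 = 0.939 L
M = n / V_L = 4.498 / 0.939
M = 4.79020234 mol/L, rounded to 4 dp:

4.7902 mol/L


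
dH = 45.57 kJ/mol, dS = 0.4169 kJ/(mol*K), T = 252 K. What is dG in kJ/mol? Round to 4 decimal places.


Gibbs: dG = dH - T*dS (consistent units, dS already in kJ/(mol*K)).
T*dS = 252 * 0.4169 = 105.0588
dG = 45.57 - (105.0588)
dG = -59.4888 kJ/mol, rounded to 4 dp:

-59.4888 kJ/mol


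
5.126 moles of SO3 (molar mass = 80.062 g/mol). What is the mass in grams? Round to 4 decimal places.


mass = n * M
mass = 5.126 * 80.062
mass = 410.397812 g, rounded to 4 dp:

410.3978 g


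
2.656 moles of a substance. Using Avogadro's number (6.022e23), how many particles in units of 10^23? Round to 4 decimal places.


N = n * NA, then divide by 1e23 for the requested units.
N / 1e23 = n * 6.022
N / 1e23 = 2.656 * 6.022
N / 1e23 = 15.994432, rounded to 4 dp:

15.9944


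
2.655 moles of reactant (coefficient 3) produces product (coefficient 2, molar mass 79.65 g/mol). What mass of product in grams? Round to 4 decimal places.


Use the coefficient ratio to convert reactant moles to product moles, then multiply by the product's molar mass.
moles_P = moles_R * (coeff_P / coeff_R) = 2.655 * (2/3) = 1.77
mass_P = moles_P * M_P = 1.77 * 79.65
mass_P = 140.9805 g, rounded to 4 dp:

140.9805 g


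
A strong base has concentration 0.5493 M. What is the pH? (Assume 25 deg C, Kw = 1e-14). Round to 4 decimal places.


A strong base dissociates completely, so [OH-] equals the given concentration.
pOH = -log10([OH-]) = -log10(0.5493) = 0.26019
pH = 14 - pOH = 14 - 0.26019
pH = 13.73981, rounded to 4 dp:

13.7398


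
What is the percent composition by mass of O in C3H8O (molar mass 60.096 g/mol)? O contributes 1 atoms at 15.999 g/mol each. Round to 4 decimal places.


pct = 100 * (n_elem * M_elem) / M_total
mass_contribution = 1 * 15.999 = 15.999 g/mol
pct = 100 * 15.999 / 60.096
pct = 26.62240415 %, rounded to 4 dp:

26.6224 %


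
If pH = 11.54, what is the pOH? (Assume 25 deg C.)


At 25 deg C, pH + pOH = 14.
pOH = 14 - pH = 14 - 11.54
pOH = 2.46:

2.46


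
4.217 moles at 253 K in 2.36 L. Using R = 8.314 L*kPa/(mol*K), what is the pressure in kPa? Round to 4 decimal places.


PV = nRT, solve for P = nRT / V.
nRT = 4.217 * 8.314 * 253 = 8870.2149
P = 8870.2149 / 2.36
P = 3758.56563559 kPa, rounded to 4 dp:

3758.5656 kPa


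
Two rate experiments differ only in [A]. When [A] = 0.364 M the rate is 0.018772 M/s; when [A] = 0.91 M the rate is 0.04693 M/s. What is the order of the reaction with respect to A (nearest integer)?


Rate is proportional to [A]^n, so rate2/rate1 = ([A]2/[A]1)^n. Take logs to solve for n.
rate2/rate1 = 0.04693 / 0.018772 = 2.5
[A]2/[A]1 = 0.91 / 0.364 = 2.5
n = ln(2.5) / ln(2.5) = 1.0
Nearest integer order:

1


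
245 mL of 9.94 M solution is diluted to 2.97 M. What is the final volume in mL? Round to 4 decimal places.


Dilution: M1*V1 = M2*V2, solve for V2.
V2 = M1*V1 / M2
V2 = 9.94 * 245 / 2.97
V2 = 2435.3 / 2.97
V2 = 819.96632997 mL, rounded to 4 dp:

819.9663 mL


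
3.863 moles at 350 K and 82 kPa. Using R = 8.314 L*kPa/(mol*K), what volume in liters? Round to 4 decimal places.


PV = nRT, solve for V = nRT / P.
nRT = 3.863 * 8.314 * 350 = 11240.9437
V = 11240.9437 / 82
V = 137.08467927 L, rounded to 4 dp:

137.0847 L


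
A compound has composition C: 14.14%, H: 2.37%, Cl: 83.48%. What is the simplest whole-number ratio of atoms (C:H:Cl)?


Assume 100 g of compound, divide each mass% by atomic mass to get moles, then normalize by the smallest to get a raw atom ratio.
Moles per 100 g: C: 14.14/12.011 = 1.1773, H: 2.37/1.008 = 2.3512, Cl: 83.48/35.453 = 2.3547
Raw ratio (divide by min = 1.1773): C: 1.0, H: 1.997, Cl: 2.0
Multiply by 1 to clear fractions: C: 1.0 ~= 1, H: 1.997 ~= 2, Cl: 2.0 ~= 2
Reduce by GCD to get the simplest whole-number ratio:

1:2:2


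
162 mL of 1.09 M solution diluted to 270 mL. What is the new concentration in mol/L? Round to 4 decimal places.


Dilution: M1*V1 = M2*V2, solve for M2.
M2 = M1*V1 / V2
M2 = 1.09 * 162 / 270
M2 = 176.58 / 270
M2 = 0.654 mol/L, rounded to 4 dp:

0.6540 mol/L


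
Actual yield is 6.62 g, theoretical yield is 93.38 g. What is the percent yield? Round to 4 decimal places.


% yield = 100 * actual / theoretical
% yield = 100 * 6.62 / 93.38
% yield = 7.08931249 %, rounded to 4 dp:

7.0893 %


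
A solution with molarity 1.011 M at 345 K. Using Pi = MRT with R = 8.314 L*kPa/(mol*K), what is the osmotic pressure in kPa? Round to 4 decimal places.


Osmotic pressure (van't Hoff): Pi = M*R*T.
RT = 8.314 * 345 = 2868.33
Pi = 1.011 * 2868.33
Pi = 2899.88163 kPa, rounded to 4 dp:

2899.8816 kPa


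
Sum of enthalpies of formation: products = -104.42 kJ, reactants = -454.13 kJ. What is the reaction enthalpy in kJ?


dH_rxn = sum(dH_f products) - sum(dH_f reactants)
dH_rxn = -104.42 - (-454.13)
dH_rxn = 349.71 kJ:

349.71 kJ


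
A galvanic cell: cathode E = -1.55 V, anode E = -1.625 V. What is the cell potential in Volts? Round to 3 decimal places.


Standard cell potential: E_cell = E_cathode - E_anode.
E_cell = -1.55 - (-1.625)
E_cell = 0.075 V, rounded to 3 dp:

0.075 V


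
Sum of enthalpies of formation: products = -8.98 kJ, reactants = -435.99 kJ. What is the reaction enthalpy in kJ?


dH_rxn = sum(dH_f products) - sum(dH_f reactants)
dH_rxn = -8.98 - (-435.99)
dH_rxn = 427.01 kJ:

427.01 kJ


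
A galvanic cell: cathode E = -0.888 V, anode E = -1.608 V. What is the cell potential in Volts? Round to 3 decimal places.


Standard cell potential: E_cell = E_cathode - E_anode.
E_cell = -0.888 - (-1.608)
E_cell = 0.72 V, rounded to 3 dp:

0.720 V


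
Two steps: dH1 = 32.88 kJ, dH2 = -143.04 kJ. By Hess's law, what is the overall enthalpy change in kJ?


Hess's law: enthalpy is a state function, so add the step enthalpies.
dH_total = dH1 + dH2 = 32.88 + (-143.04)
dH_total = -110.16 kJ:

-110.16 kJ


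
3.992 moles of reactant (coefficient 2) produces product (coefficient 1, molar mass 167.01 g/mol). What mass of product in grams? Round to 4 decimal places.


Use the coefficient ratio to convert reactant moles to product moles, then multiply by the product's molar mass.
moles_P = moles_R * (coeff_P / coeff_R) = 3.992 * (1/2) = 1.996
mass_P = moles_P * M_P = 1.996 * 167.01
mass_P = 333.35196 g, rounded to 4 dp:

333.3520 g


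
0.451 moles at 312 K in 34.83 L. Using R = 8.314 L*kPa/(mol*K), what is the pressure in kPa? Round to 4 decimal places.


PV = nRT, solve for P = nRT / V.
nRT = 0.451 * 8.314 * 312 = 1169.8796
P = 1169.8796 / 34.83
P = 33.58827448 kPa, rounded to 4 dp:

33.5883 kPa


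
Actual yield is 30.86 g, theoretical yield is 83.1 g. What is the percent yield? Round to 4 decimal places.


% yield = 100 * actual / theoretical
% yield = 100 * 30.86 / 83.1
% yield = 37.13598075 %, rounded to 4 dp:

37.1360 %


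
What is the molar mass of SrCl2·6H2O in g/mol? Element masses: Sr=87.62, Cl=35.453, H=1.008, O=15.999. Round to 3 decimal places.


M = sum(count * atomic_mass) over atoms.
M = 1*87.62 + 2*35.453 + 12*1.008 + 6*15.999
M = 87.62 + 70.906 + 12.096 + 95.994
M = 266.616 g/mol, rounded to 3 dp:

266.616 g/mol


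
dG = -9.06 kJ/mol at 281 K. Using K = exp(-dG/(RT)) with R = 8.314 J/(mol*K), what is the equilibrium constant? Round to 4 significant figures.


dG is in kJ/mol; multiply by 1000 to match R in J/(mol*K).
RT = 8.314 * 281 = 2336.234 J/mol
exponent = -dG*1000 / (RT) = -(-9.06*1000) / 2336.234 = 3.87803619
K = exp(3.87803619)
K = 48.329212, rounded to 4 significant figures:

48.33


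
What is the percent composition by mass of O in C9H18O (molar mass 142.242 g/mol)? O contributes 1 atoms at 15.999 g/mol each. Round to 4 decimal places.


pct = 100 * (n_elem * M_elem) / M_total
mass_contribution = 1 * 15.999 = 15.999 g/mol
pct = 100 * 15.999 / 142.242
pct = 11.24773274 %, rounded to 4 dp:

11.2477 %


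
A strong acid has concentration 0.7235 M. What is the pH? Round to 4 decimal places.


A strong acid dissociates completely, so [H+] equals the given concentration.
pH = -log10([H+]) = -log10(0.7235)
pH = 0.14056146, rounded to 4 dp:

0.1406


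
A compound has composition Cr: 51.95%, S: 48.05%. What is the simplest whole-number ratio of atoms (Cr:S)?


Assume 100 g of compound, divide each mass% by atomic mass to get moles, then normalize by the smallest to get a raw atom ratio.
Moles per 100 g: Cr: 51.95/51.996 = 0.9991, S: 48.05/32.065 = 1.4985
Raw ratio (divide by min = 0.9991): Cr: 1.0, S: 1.5
Multiply by 2 to clear fractions: Cr: 2.0 ~= 2, S: 3.0 ~= 3
Reduce by GCD to get the simplest whole-number ratio:

2:3


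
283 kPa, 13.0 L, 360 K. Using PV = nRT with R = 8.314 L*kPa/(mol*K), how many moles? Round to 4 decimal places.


PV = nRT, solve for n = PV / (RT).
PV = 283 * 13.0 = 3679.0
RT = 8.314 * 360 = 2993.04
n = 3679.0 / 2993.04
n = 1.22918504 mol, rounded to 4 dp:

1.2292 mol


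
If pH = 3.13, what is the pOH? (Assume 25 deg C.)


At 25 deg C, pH + pOH = 14.
pOH = 14 - pH = 14 - 3.13
pOH = 10.87:

10.87


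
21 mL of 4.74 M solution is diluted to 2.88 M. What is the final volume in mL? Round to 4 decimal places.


Dilution: M1*V1 = M2*V2, solve for V2.
V2 = M1*V1 / M2
V2 = 4.74 * 21 / 2.88
V2 = 99.54 / 2.88
V2 = 34.5625 mL, rounded to 4 dp:

34.5625 mL


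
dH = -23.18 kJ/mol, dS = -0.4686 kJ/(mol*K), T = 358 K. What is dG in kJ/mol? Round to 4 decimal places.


Gibbs: dG = dH - T*dS (consistent units, dS already in kJ/(mol*K)).
T*dS = 358 * -0.4686 = -167.7588
dG = -23.18 - (-167.7588)
dG = 144.5788 kJ/mol, rounded to 4 dp:

144.5788 kJ/mol


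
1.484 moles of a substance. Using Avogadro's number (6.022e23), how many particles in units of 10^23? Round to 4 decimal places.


N = n * NA, then divide by 1e23 for the requested units.
N / 1e23 = n * 6.022
N / 1e23 = 1.484 * 6.022
N / 1e23 = 8.936648, rounded to 4 dp:

8.9366


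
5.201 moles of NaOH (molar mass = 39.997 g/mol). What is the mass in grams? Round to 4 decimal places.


mass = n * M
mass = 5.201 * 39.997
mass = 208.024397 g, rounded to 4 dp:

208.0244 g


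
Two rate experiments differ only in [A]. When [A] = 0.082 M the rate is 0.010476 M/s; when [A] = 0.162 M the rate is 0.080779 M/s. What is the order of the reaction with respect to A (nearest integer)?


Rate is proportional to [A]^n, so rate2/rate1 = ([A]2/[A]1)^n. Take logs to solve for n.
rate2/rate1 = 0.080779 / 0.010476 = 7.7109
[A]2/[A]1 = 0.162 / 0.082 = 1.9756
n = ln(7.7109) / ln(1.9756) = 3.0
Nearest integer order:

3


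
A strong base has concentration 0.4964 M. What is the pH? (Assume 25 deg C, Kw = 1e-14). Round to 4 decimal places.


A strong base dissociates completely, so [OH-] equals the given concentration.
pOH = -log10([OH-]) = -log10(0.4964) = 0.304168
pH = 14 - pOH = 14 - 0.304168
pH = 13.695832, rounded to 4 dp:

13.6958


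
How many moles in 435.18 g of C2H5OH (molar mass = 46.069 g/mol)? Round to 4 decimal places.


n = mass / M
n = 435.18 / 46.069
n = 9.44626538 mol, rounded to 4 dp:

9.4463 mol


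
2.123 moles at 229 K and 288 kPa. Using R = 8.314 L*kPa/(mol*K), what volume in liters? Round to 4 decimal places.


PV = nRT, solve for V = nRT / P.
nRT = 2.123 * 8.314 * 229 = 4041.9924
V = 4041.9924 / 288
V = 14.03469583 L, rounded to 4 dp:

14.0347 L


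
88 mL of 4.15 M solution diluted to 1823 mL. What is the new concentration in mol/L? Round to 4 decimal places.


Dilution: M1*V1 = M2*V2, solve for M2.
M2 = M1*V1 / V2
M2 = 4.15 * 88 / 1823
M2 = 365.2 / 1823
M2 = 0.20032913 mol/L, rounded to 4 dp:

0.2003 mol/L


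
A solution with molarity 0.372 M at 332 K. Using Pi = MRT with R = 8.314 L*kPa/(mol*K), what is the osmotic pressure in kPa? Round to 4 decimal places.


Osmotic pressure (van't Hoff): Pi = M*R*T.
RT = 8.314 * 332 = 2760.248
Pi = 0.372 * 2760.248
Pi = 1026.812256 kPa, rounded to 4 dp:

1026.8123 kPa


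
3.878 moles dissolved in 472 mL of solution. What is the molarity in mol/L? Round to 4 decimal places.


Convert volume to liters: V_L = V_mL / 1000.
V_L = 472 / 1000 = 0.472 L
M = n / V_L = 3.878 / 0.472
M = 8.21610169 mol/L, rounded to 4 dp:

8.2161 mol/L


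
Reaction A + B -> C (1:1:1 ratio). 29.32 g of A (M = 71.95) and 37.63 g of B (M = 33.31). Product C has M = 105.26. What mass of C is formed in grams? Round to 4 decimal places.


Find moles of each reactant; the smaller value is the limiting reagent in a 1:1:1 reaction, so moles_C equals moles of the limiter.
n_A = mass_A / M_A = 29.32 / 71.95 = 0.407505 mol
n_B = mass_B / M_B = 37.63 / 33.31 = 1.129691 mol
Limiting reagent: A (smaller), n_limiting = 0.407505 mol
mass_C = n_limiting * M_C = 0.407505 * 105.26
mass_C = 42.8939763 g, rounded to 4 dp:

42.8940 g


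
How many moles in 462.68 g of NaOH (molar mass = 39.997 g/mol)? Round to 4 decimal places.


n = mass / M
n = 462.68 / 39.997
n = 11.56786759 mol, rounded to 4 dp:

11.5679 mol


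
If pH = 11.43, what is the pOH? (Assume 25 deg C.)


At 25 deg C, pH + pOH = 14.
pOH = 14 - pH = 14 - 11.43
pOH = 2.57:

2.57


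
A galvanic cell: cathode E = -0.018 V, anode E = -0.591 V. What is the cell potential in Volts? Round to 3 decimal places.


Standard cell potential: E_cell = E_cathode - E_anode.
E_cell = -0.018 - (-0.591)
E_cell = 0.573 V, rounded to 3 dp:

0.573 V


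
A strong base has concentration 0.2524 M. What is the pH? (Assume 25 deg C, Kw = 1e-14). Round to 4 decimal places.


A strong base dissociates completely, so [OH-] equals the given concentration.
pOH = -log10([OH-]) = -log10(0.2524) = 0.597911
pH = 14 - pOH = 14 - 0.597911
pH = 13.402089, rounded to 4 dp:

13.4021


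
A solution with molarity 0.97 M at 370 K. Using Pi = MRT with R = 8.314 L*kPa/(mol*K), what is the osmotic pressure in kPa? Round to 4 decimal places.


Osmotic pressure (van't Hoff): Pi = M*R*T.
RT = 8.314 * 370 = 3076.18
Pi = 0.97 * 3076.18
Pi = 2983.8946 kPa, rounded to 4 dp:

2983.8946 kPa


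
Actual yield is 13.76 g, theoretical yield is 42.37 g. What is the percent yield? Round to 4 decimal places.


% yield = 100 * actual / theoretical
% yield = 100 * 13.76 / 42.37
% yield = 32.47580835 %, rounded to 4 dp:

32.4758 %


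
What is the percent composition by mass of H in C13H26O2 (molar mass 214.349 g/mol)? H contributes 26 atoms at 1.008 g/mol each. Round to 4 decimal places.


pct = 100 * (n_elem * M_elem) / M_total
mass_contribution = 26 * 1.008 = 26.208 g/mol
pct = 100 * 26.208 / 214.349
pct = 12.22678902 %, rounded to 4 dp:

12.2268 %


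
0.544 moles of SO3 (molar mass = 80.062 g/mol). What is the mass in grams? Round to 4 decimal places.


mass = n * M
mass = 0.544 * 80.062
mass = 43.553728 g, rounded to 4 dp:

43.5537 g


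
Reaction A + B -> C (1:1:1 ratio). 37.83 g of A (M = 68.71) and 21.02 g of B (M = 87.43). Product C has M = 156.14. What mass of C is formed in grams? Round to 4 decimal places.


Find moles of each reactant; the smaller value is the limiting reagent in a 1:1:1 reaction, so moles_C equals moles of the limiter.
n_A = mass_A / M_A = 37.83 / 68.71 = 0.550575 mol
n_B = mass_B / M_B = 21.02 / 87.43 = 0.240421 mol
Limiting reagent: B (smaller), n_limiting = 0.240421 mol
mass_C = n_limiting * M_C = 0.240421 * 156.14
mass_C = 37.53933494 g, rounded to 4 dp:

37.5393 g


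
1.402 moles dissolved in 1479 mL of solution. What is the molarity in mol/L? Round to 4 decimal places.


Convert volume to liters: V_L = V_mL / 1000.
V_L = 1479 / 1000 = 1.479 L
M = n / V_L = 1.402 / 1.479
M = 0.9479378 mol/L, rounded to 4 dp:

0.9479 mol/L


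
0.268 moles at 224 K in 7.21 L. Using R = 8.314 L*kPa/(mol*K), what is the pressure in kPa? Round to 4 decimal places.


PV = nRT, solve for P = nRT / V.
nRT = 0.268 * 8.314 * 224 = 499.106
P = 499.106 / 7.21
P = 69.22413315 kPa, rounded to 4 dp:

69.2241 kPa


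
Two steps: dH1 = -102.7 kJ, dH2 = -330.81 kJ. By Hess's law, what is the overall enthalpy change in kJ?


Hess's law: enthalpy is a state function, so add the step enthalpies.
dH_total = dH1 + dH2 = -102.7 + (-330.81)
dH_total = -433.51 kJ:

-433.51 kJ


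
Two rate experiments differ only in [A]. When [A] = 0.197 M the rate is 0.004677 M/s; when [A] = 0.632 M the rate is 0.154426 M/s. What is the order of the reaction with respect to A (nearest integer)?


Rate is proportional to [A]^n, so rate2/rate1 = ([A]2/[A]1)^n. Take logs to solve for n.
rate2/rate1 = 0.154426 / 0.004677 = 33.0182
[A]2/[A]1 = 0.632 / 0.197 = 3.2081
n = ln(33.0182) / ln(3.2081) = 3.0
Nearest integer order:

3


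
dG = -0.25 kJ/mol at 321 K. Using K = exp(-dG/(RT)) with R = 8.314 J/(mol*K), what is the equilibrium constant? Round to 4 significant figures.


dG is in kJ/mol; multiply by 1000 to match R in J/(mol*K).
RT = 8.314 * 321 = 2668.794 J/mol
exponent = -dG*1000 / (RT) = -(-0.25*1000) / 2668.794 = 0.09367527
K = exp(0.09367527)
K = 1.0982031, rounded to 4 significant figures:

1.098


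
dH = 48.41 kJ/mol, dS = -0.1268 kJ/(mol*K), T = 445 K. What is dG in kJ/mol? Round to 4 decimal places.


Gibbs: dG = dH - T*dS (consistent units, dS already in kJ/(mol*K)).
T*dS = 445 * -0.1268 = -56.426
dG = 48.41 - (-56.426)
dG = 104.836 kJ/mol, rounded to 4 dp:

104.8360 kJ/mol


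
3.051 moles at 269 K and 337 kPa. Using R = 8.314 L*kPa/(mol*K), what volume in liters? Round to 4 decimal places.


PV = nRT, solve for V = nRT / P.
nRT = 3.051 * 8.314 * 269 = 6823.4578
V = 6823.4578 / 337
V = 20.24764926 L, rounded to 4 dp:

20.2476 L


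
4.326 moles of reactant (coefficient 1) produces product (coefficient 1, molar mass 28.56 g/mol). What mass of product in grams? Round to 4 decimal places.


Use the coefficient ratio to convert reactant moles to product moles, then multiply by the product's molar mass.
moles_P = moles_R * (coeff_P / coeff_R) = 4.326 * (1/1) = 4.326
mass_P = moles_P * M_P = 4.326 * 28.56
mass_P = 123.55056 g, rounded to 4 dp:

123.5506 g


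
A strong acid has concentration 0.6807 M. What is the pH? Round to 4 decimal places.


A strong acid dissociates completely, so [H+] equals the given concentration.
pH = -log10([H+]) = -log10(0.6807)
pH = 0.16704425, rounded to 4 dp:

0.1670


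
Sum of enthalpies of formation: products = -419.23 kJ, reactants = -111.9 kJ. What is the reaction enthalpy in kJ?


dH_rxn = sum(dH_f products) - sum(dH_f reactants)
dH_rxn = -419.23 - (-111.9)
dH_rxn = -307.33 kJ:

-307.33 kJ


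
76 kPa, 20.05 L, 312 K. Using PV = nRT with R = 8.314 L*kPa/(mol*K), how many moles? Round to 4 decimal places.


PV = nRT, solve for n = PV / (RT).
PV = 76 * 20.05 = 1523.8
RT = 8.314 * 312 = 2593.968
n = 1523.8 / 2593.968
n = 0.58743978 mol, rounded to 4 dp:

0.5874 mol


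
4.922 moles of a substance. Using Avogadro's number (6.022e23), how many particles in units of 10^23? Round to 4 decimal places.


N = n * NA, then divide by 1e23 for the requested units.
N / 1e23 = n * 6.022
N / 1e23 = 4.922 * 6.022
N / 1e23 = 29.640284, rounded to 4 dp:

29.6403


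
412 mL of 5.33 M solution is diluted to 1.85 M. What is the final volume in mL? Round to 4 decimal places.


Dilution: M1*V1 = M2*V2, solve for V2.
V2 = M1*V1 / M2
V2 = 5.33 * 412 / 1.85
V2 = 2195.96 / 1.85
V2 = 1187.00540541 mL, rounded to 4 dp:

1187.0054 mL


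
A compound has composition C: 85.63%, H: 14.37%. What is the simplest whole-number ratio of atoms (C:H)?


Assume 100 g of compound, divide each mass% by atomic mass to get moles, then normalize by the smallest to get a raw atom ratio.
Moles per 100 g: C: 85.63/12.011 = 7.1293, H: 14.37/1.008 = 14.256
Raw ratio (divide by min = 7.1293): C: 1.0, H: 2.0
Multiply by 1 to clear fractions: C: 1.0 ~= 1, H: 2.0 ~= 2
Reduce by GCD to get the simplest whole-number ratio:

1:2


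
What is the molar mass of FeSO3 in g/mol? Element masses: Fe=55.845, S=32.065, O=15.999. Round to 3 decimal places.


M = sum(count * atomic_mass) over atoms.
M = 1*55.845 + 1*32.065 + 3*15.999
M = 55.845 + 32.065 + 47.997
M = 135.907 g/mol, rounded to 3 dp:

135.907 g/mol


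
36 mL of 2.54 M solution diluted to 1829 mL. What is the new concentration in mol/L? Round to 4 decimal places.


Dilution: M1*V1 = M2*V2, solve for M2.
M2 = M1*V1 / V2
M2 = 2.54 * 36 / 1829
M2 = 91.44 / 1829
M2 = 0.04999453 mol/L, rounded to 4 dp:

0.0500 mol/L


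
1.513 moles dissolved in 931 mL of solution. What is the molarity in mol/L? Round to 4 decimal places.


Convert volume to liters: V_L = V_mL / 1000.
V_L = 931 / 1000 = 0.931 L
M = n / V_L = 1.513 / 0.931
M = 1.62513426 mol/L, rounded to 4 dp:

1.6251 mol/L


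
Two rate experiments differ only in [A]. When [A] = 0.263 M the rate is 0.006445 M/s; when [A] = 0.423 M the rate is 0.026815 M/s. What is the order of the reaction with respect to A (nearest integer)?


Rate is proportional to [A]^n, so rate2/rate1 = ([A]2/[A]1)^n. Take logs to solve for n.
rate2/rate1 = 0.026815 / 0.006445 = 4.1606
[A]2/[A]1 = 0.423 / 0.263 = 1.6084
n = ln(4.1606) / ln(1.6084) = 3.0
Nearest integer order:

3


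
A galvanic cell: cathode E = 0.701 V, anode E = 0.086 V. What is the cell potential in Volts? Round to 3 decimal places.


Standard cell potential: E_cell = E_cathode - E_anode.
E_cell = 0.701 - (0.086)
E_cell = 0.615 V, rounded to 3 dp:

0.615 V


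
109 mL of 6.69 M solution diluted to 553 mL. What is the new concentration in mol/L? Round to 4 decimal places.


Dilution: M1*V1 = M2*V2, solve for M2.
M2 = M1*V1 / V2
M2 = 6.69 * 109 / 553
M2 = 729.21 / 553
M2 = 1.31864376 mol/L, rounded to 4 dp:

1.3186 mol/L


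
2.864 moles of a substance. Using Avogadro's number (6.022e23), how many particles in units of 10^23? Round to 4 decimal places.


N = n * NA, then divide by 1e23 for the requested units.
N / 1e23 = n * 6.022
N / 1e23 = 2.864 * 6.022
N / 1e23 = 17.247008, rounded to 4 dp:

17.2470


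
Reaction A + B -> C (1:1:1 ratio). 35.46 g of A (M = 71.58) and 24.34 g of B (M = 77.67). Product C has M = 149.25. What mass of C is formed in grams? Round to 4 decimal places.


Find moles of each reactant; the smaller value is the limiting reagent in a 1:1:1 reaction, so moles_C equals moles of the limiter.
n_A = mass_A / M_A = 35.46 / 71.58 = 0.49539 mol
n_B = mass_B / M_B = 24.34 / 77.67 = 0.313377 mol
Limiting reagent: B (smaller), n_limiting = 0.313377 mol
mass_C = n_limiting * M_C = 0.313377 * 149.25
mass_C = 46.77151725 g, rounded to 4 dp:

46.7715 g


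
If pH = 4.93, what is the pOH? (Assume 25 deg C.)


At 25 deg C, pH + pOH = 14.
pOH = 14 - pH = 14 - 4.93
pOH = 9.07:

9.07


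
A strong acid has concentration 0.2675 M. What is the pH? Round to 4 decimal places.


A strong acid dissociates completely, so [H+] equals the given concentration.
pH = -log10([H+]) = -log10(0.2675)
pH = 0.57267621, rounded to 4 dp:

0.5727


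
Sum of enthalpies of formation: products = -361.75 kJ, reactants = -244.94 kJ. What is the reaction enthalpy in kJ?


dH_rxn = sum(dH_f products) - sum(dH_f reactants)
dH_rxn = -361.75 - (-244.94)
dH_rxn = -116.81 kJ:

-116.81 kJ


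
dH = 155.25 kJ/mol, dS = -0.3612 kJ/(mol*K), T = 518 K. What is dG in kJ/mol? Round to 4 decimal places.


Gibbs: dG = dH - T*dS (consistent units, dS already in kJ/(mol*K)).
T*dS = 518 * -0.3612 = -187.1016
dG = 155.25 - (-187.1016)
dG = 342.3516 kJ/mol, rounded to 4 dp:

342.3516 kJ/mol


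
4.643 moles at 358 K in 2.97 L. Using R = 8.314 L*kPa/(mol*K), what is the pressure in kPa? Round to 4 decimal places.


PV = nRT, solve for P = nRT / V.
nRT = 4.643 * 8.314 * 358 = 13819.4809
P = 13819.4809 / 2.97
P = 4653.02387205 kPa, rounded to 4 dp:

4653.0239 kPa


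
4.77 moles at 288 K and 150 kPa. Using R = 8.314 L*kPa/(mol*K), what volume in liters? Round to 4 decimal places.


PV = nRT, solve for V = nRT / P.
nRT = 4.77 * 8.314 * 288 = 11421.4406
V = 11421.4406 / 150
V = 76.14293733 L, rounded to 4 dp:

76.1429 L


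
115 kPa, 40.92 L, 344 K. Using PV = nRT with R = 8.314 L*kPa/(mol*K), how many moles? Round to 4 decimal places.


PV = nRT, solve for n = PV / (RT).
PV = 115 * 40.92 = 4705.8
RT = 8.314 * 344 = 2860.016
n = 4705.8 / 2860.016
n = 1.64537541 mol, rounded to 4 dp:

1.6454 mol


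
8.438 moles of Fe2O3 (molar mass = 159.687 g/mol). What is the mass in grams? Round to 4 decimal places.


mass = n * M
mass = 8.438 * 159.687
mass = 1347.438906 g, rounded to 4 dp:

1347.4389 g


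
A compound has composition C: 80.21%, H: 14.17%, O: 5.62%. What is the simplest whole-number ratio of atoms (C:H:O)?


Assume 100 g of compound, divide each mass% by atomic mass to get moles, then normalize by the smallest to get a raw atom ratio.
Moles per 100 g: C: 80.21/12.011 = 6.678, H: 14.17/1.008 = 14.0575, O: 5.62/15.999 = 0.3513
Raw ratio (divide by min = 0.3513): C: 19.011, H: 40.019, O: 1.0
Multiply by 1 to clear fractions: C: 19.011 ~= 19, H: 40.019 ~= 40, O: 1.0 ~= 1
Reduce by GCD to get the simplest whole-number ratio:

19:40:1


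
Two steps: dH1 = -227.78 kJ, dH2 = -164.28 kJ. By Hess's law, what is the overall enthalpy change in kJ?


Hess's law: enthalpy is a state function, so add the step enthalpies.
dH_total = dH1 + dH2 = -227.78 + (-164.28)
dH_total = -392.06 kJ:

-392.06 kJ


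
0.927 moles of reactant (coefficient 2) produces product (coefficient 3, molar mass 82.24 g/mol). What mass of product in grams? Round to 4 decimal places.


Use the coefficient ratio to convert reactant moles to product moles, then multiply by the product's molar mass.
moles_P = moles_R * (coeff_P / coeff_R) = 0.927 * (3/2) = 1.3905
mass_P = moles_P * M_P = 1.3905 * 82.24
mass_P = 114.35472 g, rounded to 4 dp:

114.3547 g


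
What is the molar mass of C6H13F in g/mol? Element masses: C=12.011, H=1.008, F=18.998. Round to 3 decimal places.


M = sum(count * atomic_mass) over atoms.
M = 6*12.011 + 13*1.008 + 1*18.998
M = 72.066 + 13.104 + 18.998
M = 104.168 g/mol, rounded to 3 dp:

104.168 g/mol
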